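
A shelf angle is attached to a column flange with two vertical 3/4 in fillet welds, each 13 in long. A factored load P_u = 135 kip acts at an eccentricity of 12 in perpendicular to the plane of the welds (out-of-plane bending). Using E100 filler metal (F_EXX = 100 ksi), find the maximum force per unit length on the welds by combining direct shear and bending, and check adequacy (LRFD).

f_max ≈ 29.2 kip/in; NOT adequate

L_w = 2 × 13 = 26 in; section modulus (unit throat) S = 2 × L²/6 = 56.33 in².
Direct shear f_v = P/L_w = 135/26 = 5.192 kip/in.
Moment M = P × e = 135 × 12 = 1620 kip·in; bending f_b = M/S = 28.76 kip/in.
f_max = √(f_v² + f_b²) = √(5.192² + 28.76²) = 29.22 kip/in.
φr_n = 0.75 × 0.6 × 100 × (0.707 × 0.75) = 23.86 kip/in → NOT adequate.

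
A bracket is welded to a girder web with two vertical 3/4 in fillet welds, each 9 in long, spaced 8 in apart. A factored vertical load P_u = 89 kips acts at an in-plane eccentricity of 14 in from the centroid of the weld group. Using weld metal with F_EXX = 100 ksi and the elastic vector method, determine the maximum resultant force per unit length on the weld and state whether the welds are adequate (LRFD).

Total weld length L_w = 18 in. Treat welds as unit-width lines.
Polar moment about centroid: J = 2[d³/12 + d(b/2)²] = 2[9³/12 + 9×4²] = 409.5 in³.
Direct shear f_v = P/L_w = 89 / 18 = 4.944 kip/in (vertical).
Torsion M = P·e = 89 × 14 = 1246 kip·in.
Critical point at (x, y) = (4, 4.5) from centroid. f_tx = M·y/J = 13.69 kip/in; f_ty = M·x/J = 12.17 kip/in.
Resultant f_max = √[f_tx² + (f_v + f_ty)²] = √[13.69² + (4.944 + 12.17)²] = 21.92 kip/in.
Capacity per unit length: φr_n = 0.75 × 0.6 × 100 × (0.707 × 0.75) = 23.86 kip/in.
21.92 ≤ 23.86 → adequate.

f_max ≈ 21.9 kip/in; adequate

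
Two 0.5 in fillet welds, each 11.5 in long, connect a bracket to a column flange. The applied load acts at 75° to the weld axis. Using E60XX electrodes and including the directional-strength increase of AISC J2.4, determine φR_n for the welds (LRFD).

φR_n ≈ 324 kips

E60XX → F_EXX = 60 ksi.
t_e = 0.707 × 0.5 = 0.3535 in; A_we = 0.3535 × 23 = 8.13 in².
Directional factor: 1.0 + 0.5 sin^1.5(75°) = 1.475.
F_nw = 0.6 × 60 × 1.475 = 53.09 ksi.
φR_n = 0.75 × 53.09 × 8.13 = 323.7 kips.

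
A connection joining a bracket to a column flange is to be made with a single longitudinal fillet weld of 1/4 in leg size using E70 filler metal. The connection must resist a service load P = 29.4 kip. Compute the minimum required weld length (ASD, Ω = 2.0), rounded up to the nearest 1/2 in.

L = 8 in

E70XX → F_EXX = 70 ksi.
Throat t_e = 0.707 × 0.25 = 0.1767 in.
r_n/Ω = (0.6 × 70 × 0.1767) / 2.0 = 3.712 kip/in.
L_req = P / (r_n/Ω) = 29.4 / 3.712 = 7.921 in total.
Round up → use L = 8 in.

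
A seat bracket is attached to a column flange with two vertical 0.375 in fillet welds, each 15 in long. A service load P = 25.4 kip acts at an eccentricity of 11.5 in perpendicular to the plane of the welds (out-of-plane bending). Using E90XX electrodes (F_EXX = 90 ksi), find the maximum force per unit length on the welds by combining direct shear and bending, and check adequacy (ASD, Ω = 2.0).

f_max ≈ 3.99 kip/in; adequate

L_w = 2 × 15 = 30 in; section modulus (unit throat) S = 2 × L²/6 = 75 in².
Direct shear f_v = P/L_w = 25.4/30 = 0.8467 kip/in.
Moment M = P × e = 25.4 × 11.5 = 292.1 kip·in; bending f_b = M/S = 3.895 kip/in.
f_max = √(f_v² + f_b²) = √(0.8467² + 3.895²) = 3.986 kip/in.
r_n/Ω = (1/2.0) × 0.6 × 90 × (0.707 × 0.375) = 7.158 kip/in → adequate.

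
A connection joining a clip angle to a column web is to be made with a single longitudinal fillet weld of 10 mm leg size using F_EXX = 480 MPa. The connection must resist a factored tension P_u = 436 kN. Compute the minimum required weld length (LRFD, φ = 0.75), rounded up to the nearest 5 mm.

L = 290 mm

Throat t_e = 0.707 × 10 = 7.07 mm.
φr_n = 0.75 × 0.6 × 480 × 7.07 × 10⁻³ = 1.527 kN/mm.
L_req = P_u / φr_n = 436 / 1.527 = 285.5 mm total.
Round up → use L = 290 mm.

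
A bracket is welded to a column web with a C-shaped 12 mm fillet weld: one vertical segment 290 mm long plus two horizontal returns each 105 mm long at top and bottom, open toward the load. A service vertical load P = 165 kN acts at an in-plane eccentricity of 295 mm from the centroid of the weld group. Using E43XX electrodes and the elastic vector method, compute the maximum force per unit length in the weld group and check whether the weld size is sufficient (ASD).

f_max ≈ 1360 N/mm; NOT adequate

E43XX → F_EXX = 430 MPa.
Total weld length L_w = 500 mm. Treat welds as unit-width lines.
Centroid: x̄ = 2×105×52.5 / 500 = 22.05 mm from the vertical weld.
Polar moment about centroid: J = I_x + I_y = [290³/12 + 2×105×145²] + [290×22.05² + 2(105³/12 + 105×30.45²)] = 6976000 mm³.
Direct shear f_v = P/L_w = 165×10³ / 500 = 330 N/mm (vertical).
Torsion M = P·e = 165×10³ × 295 = 48675000 N·mm.
Critical point at (x, y) = (82.95, 145) from centroid. f_tx = M·y/J = 1012 N/mm; f_ty = M·x/J = 578.8 N/mm.
Resultant f_max = √[f_tx² + (f_v + f_ty)²] = √[1012² + (330 + 578.8)²] = 1360 N/mm.
Capacity per unit length: r_n/Ω = (1/2.0) × 0.6 × 430 × (0.707 × 12) = 1094 N/mm.
1360 > 1094 → NOT adequate.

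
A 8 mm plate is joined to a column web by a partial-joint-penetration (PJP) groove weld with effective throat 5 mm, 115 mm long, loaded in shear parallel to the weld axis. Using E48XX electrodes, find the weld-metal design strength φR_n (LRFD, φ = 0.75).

φR_n ≈ 124 kN

E48XX → F_EXX = 480 MPa.
Effective throat (given) t_e = 5 mm.
A_we = 5 × 115 = 575 mm².
F_nw = 0.6 F_EXX = 288 MPa.
φR_n = 0.75 × 288 × 575 × 10⁻³ = 124.2 kN.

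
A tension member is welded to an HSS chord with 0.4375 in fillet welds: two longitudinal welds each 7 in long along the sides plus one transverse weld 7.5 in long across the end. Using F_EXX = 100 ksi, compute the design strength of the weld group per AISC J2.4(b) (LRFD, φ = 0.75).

t_e = 0.707 × 0.4375 = 0.3093 in.
R_nwl = 0.6 × 100 × 0.3093 × 14 = 259.8 kips (longitudinal, 2 welds).
R_nwt = 0.6 × 100 × 0.3093 × 7.5 = 139.2 kips (transverse, base value).
(i) R_nwl + R_nwt = 399 kips; (ii) 0.85 R_nwl + 1.5 R_nwt = 429.6 kips.
R_n = max = 429.6 kips [governs: (ii)]; φR_n = 322.2 kips.

φR_n ≈ 322 kips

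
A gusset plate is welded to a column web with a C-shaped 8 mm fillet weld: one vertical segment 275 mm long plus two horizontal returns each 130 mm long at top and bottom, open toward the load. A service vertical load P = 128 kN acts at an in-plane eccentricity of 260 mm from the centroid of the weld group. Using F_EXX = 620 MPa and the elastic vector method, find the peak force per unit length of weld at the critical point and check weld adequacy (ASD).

Total weld length L_w = 535 mm. Treat welds as unit-width lines.
Centroid: x̄ = 2×130×65 / 535 = 31.59 mm from the vertical weld.
Polar moment about centroid: J = I_x + I_y = [275³/12 + 2×130×137.5²] + [275×31.59² + 2(130³/12 + 130×33.41²)] = 7580000 mm³.
Direct shear f_v = P/L_w = 128×10³ / 535 = 239.3 N/mm (vertical).
Torsion M = P·e = 128×10³ × 260 = 33280000 N·mm.
Critical point at (x, y) = (98.41, 137.5) from centroid. f_tx = M·y/J = 603.7 N/mm; f_ty = M·x/J = 432.1 N/mm.
Resultant f_max = √[f_tx² + (f_v + f_ty)²] = √[603.7² + (239.3 + 432.1)²] = 902.9 N/mm.
Capacity per unit length: r_n/Ω = (1/2.0) × 0.6 × 620 × (0.707 × 8) = 1052 N/mm.
902.9 ≤ 1052 → adequate.

f_max ≈ 903 N/mm; adequate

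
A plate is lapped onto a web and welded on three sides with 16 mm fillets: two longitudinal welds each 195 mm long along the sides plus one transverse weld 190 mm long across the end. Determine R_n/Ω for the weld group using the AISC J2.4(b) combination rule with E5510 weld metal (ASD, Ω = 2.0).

E55XX → F_EXX = 550 MPa.
t_e = 0.707 × 16 = 11.31 mm.
R_nwl = 0.6 × 550 × 11.31 × 390 × 10⁻³ = 1456 kN (longitudinal, 2 welds).
R_nwt = 0.6 × 550 × 11.31 × 190 × 10⁻³ = 709.3 kN (transverse, base value).
(i) R_nwl + R_nwt = 2165 kN; (ii) 0.85 R_nwl + 1.5 R_nwt = 2301 kN.
R_n = max = 2301 kN [governs: (ii)]; R_n/Ω = 1151 kN.

R_n/Ω ≈ 1150 kN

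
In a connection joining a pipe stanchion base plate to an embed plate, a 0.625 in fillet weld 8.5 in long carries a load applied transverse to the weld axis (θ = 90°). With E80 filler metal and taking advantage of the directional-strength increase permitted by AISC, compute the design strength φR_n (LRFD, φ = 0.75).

φR_n ≈ 203 kip

E80XX → F_EXX = 80 ksi.
t_e = 0.707 × 0.625 = 0.4419 in; A_we = 0.4419 × 8.5 = 3.756 in².
Directional factor: 1.0 + 0.5 sin^1.5(90°) = 1.5.
F_nw = 0.6 × 80 × 1.5 = 72 ksi.
φR_n = 0.75 × 72 × 3.756 = 202.8 kip.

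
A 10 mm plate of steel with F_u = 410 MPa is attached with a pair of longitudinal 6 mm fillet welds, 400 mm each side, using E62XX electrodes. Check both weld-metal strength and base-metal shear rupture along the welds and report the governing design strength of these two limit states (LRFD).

φR_n ≈ 947 kN (weld metal governs)

E62XX → F_EXX = 620 MPa.
t_e = 0.707 × 6 = 4.242 mm; L = 800 mm.
Weld metal: φR_n = 0.75 × 0.6 × 620 × 4.242 × 800 × 10⁻³ = 946.8 kN.
Base metal (shear rupture): φR_n = 0.75 × 0.6 × 410 × 10 × 800 × 10⁻³ = 1476 kN.
Governing: weld metal.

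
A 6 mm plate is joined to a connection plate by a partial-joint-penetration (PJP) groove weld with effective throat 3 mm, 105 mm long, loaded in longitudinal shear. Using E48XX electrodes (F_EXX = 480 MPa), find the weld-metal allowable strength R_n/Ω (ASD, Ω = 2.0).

R_n/Ω ≈ 45.4 kN

Effective throat (given) t_e = 3 mm.
A_we = 3 × 105 = 315 mm².
F_nw = 0.6 F_EXX = 288 MPa.
R_n/Ω = (288 × 315) / 2.0 × 10⁻³ = 45.36 kN.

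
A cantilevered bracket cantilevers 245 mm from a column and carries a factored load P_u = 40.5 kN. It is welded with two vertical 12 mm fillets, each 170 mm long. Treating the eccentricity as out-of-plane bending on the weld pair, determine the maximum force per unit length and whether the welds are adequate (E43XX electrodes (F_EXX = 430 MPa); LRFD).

f_max ≈ 1040 N/mm; adequate

L_w = 2 × 170 = 340 mm; section modulus (unit throat) S = 2 × L²/6 = 9633 mm².
Direct shear f_v = P/L_w = 40.5×10³/340 = 119.1 N/mm.
Moment M = P × e = 40.5×10³ × 245 = 9922500 N·mm; bending f_b = M/S = 1030 N/mm.
f_max = √(f_v² + f_b²) = √(119.1² + 1030²) = 1037 N/mm.
φr_n = 0.75 × 0.6 × 430 × (0.707 × 12) = 1642 N/mm → adequate.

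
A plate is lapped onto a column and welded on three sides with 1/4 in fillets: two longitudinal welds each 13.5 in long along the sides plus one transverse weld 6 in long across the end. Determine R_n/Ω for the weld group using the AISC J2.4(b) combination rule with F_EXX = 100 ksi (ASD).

R_n/Ω ≈ 175 kip

t_e = 0.707 × 0.25 = 0.1767 in.
R_nwl = 0.6 × 100 × 0.1767 × 27 = 286.3 kip (longitudinal, 2 welds).
R_nwt = 0.6 × 100 × 0.1767 × 6 = 63.63 kip (transverse, base value).
(i) R_nwl + R_nwt = 350 kip; (ii) 0.85 R_nwl + 1.5 R_nwt = 338.8 kip.
R_n = max = 350 kip [governs: (i)]; R_n/Ω = 175 kip.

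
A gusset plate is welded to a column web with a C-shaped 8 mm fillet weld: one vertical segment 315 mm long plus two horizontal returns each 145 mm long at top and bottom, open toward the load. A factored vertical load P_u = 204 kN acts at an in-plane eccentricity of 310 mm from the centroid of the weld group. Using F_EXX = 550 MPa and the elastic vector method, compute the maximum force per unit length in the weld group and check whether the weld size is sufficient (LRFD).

Total weld length L_w = 605 mm. Treat welds as unit-width lines.
Centroid: x̄ = 2×145×72.5 / 605 = 34.75 mm from the vertical weld.
Polar moment about centroid: J = I_x + I_y = [315³/12 + 2×145×157.5²] + [315×34.75² + 2(145³/12 + 145×37.75²)] = 11100000 mm³.
Direct shear f_v = P/L_w = 204×10³ / 605 = 337.2 N/mm (vertical).
Torsion M = P·e = 204×10³ × 310 = 63240000 N·mm.
Critical point at (x, y) = (110.2, 157.5) from centroid. f_tx = M·y/J = 897.3 N/mm; f_ty = M·x/J = 628.1 N/mm.
Resultant f_max = √[f_tx² + (f_v + f_ty)²] = √[897.3² + (337.2 + 628.1)²] = 1318 N/mm.
Capacity per unit length: φr_n = 0.75 × 0.6 × 550 × (0.707 × 8) = 1400 N/mm.
1318 ≤ 1400 → adequate.

f_max ≈ 1320 N/mm; adequate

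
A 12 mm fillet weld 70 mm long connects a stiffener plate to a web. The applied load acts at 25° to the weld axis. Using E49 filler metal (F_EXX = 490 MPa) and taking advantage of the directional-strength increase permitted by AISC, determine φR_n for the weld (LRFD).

φR_n ≈ 149 kN

t_e = 0.707 × 12 = 8.484 mm; A_we = 8.484 × 70 = 593.9 mm².
Directional factor: 1.0 + 0.5 sin^1.5(25°) = 1.137.
F_nw = 0.6 × 490 × 1.137 = 334.4 MPa.
φR_n = 0.75 × 334.4 × 593.9 × 10⁻³ = 148.9 kN.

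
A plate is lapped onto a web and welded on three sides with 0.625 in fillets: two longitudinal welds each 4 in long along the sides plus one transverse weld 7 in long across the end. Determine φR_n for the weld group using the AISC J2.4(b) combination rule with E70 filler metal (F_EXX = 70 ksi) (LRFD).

φR_n ≈ 241 kip

t_e = 0.707 × 0.625 = 0.4419 in.
R_nwl = 0.6 × 70 × 0.4419 × 8 = 148.5 kip (longitudinal, 2 welds).
R_nwt = 0.6 × 70 × 0.4419 × 7 = 129.9 kip (transverse, base value).
(i) R_nwl + R_nwt = 278.4 kip; (ii) 0.85 R_nwl + 1.5 R_nwt = 321.1 kip.
R_n = max = 321.1 kip [governs: (ii)]; φR_n = 240.8 kip.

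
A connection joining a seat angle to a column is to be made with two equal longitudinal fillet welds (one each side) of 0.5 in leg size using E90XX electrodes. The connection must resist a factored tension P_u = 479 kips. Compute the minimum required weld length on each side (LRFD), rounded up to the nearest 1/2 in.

E90XX → F_EXX = 90 ksi.
Throat t_e = 0.707 × 0.5 = 0.3535 in.
φr_n = 0.75 × 0.6 × 90 × 0.3535 = 14.32 kips/in.
L_req = P_u / φr_n = 479 / 14.32 = 33.46 in total.
Per side: 33.46 / 2 = 16.73 in.
Round up → use L = 17 in on each side.

L = 17 in on each side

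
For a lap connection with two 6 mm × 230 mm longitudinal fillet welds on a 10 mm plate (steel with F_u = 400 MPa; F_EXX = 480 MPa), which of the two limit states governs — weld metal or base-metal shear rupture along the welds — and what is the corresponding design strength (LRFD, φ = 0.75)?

t_e = 0.707 × 6 = 4.242 mm; L = 460 mm.
Weld metal: φR_n = 0.75 × 0.6 × 480 × 4.242 × 460 × 10⁻³ = 421.5 kN.
Base metal (shear rupture): φR_n = 0.75 × 0.6 × 400 × 10 × 460 × 10⁻³ = 828 kN.
Governing: weld metal.

φR_n ≈ 421 kN (weld metal governs)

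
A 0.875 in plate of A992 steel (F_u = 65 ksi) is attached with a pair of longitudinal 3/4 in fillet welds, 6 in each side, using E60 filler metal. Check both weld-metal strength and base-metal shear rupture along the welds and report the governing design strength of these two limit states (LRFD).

E60XX → F_EXX = 60 ksi.
t_e = 0.707 × 0.75 = 0.5302 in; L = 12 in.
Weld metal: φR_n = 0.75 × 0.6 × 60 × 0.5302 × 12 = 171.8 kips.
Base metal (shear rupture): φR_n = 0.75 × 0.6 × 65 × 0.875 × 12 = 307.1 kips.
Governing: weld metal.

φR_n ≈ 172 kips (weld metal governs)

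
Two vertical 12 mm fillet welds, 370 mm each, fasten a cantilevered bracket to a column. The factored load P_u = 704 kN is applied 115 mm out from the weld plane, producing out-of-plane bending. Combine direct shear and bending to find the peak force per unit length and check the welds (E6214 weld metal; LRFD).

f_max ≈ 2010 N/mm; adequate

E62XX → F_EXX = 620 MPa.
L_w = 2 × 370 = 740 mm; section modulus (unit throat) S = 2 × L²/6 = 45630 mm².
Direct shear f_v = P/L_w = 704×10³/740 = 951.4 N/mm.
Moment M = P × e = 704×10³ × 115 = 80960000 N·mm; bending f_b = M/S = 1774 N/mm.
f_max = √(f_v² + f_b²) = √(951.4² + 1774²) = 2013 N/mm.
φr_n = 0.75 × 0.6 × 620 × (0.707 × 12) = 2367 N/mm → adequate.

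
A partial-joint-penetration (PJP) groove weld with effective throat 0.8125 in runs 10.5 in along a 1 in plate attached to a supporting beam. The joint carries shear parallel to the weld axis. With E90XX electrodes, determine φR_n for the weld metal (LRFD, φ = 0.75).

E90XX → F_EXX = 90 ksi.
Effective throat (given) t_e = 0.8125 in.
A_we = 0.8125 × 10.5 = 8.531 in².
F_nw = 0.6 F_EXX = 54 ksi.
φR_n = 0.75 × 54 × 8.531 = 345.5 kip.

φR_n ≈ 346 kip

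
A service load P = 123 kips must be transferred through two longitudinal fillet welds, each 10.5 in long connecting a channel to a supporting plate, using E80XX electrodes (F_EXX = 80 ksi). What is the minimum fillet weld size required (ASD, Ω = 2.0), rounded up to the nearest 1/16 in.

w = 3/8 in

Total weld length L = 21 in.
Required throat t_e = P × Ω / (0.6 F_EXX × L) = 123 × 2.0 / (0.6 × 80 × 21) = 0.244 in.
Required leg w = t_e / 0.707 = 0.3452 in → use 3/8 in.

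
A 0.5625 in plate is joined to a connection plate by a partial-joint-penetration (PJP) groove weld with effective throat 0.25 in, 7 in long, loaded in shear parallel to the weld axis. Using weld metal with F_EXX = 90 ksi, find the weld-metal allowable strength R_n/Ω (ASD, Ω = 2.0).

Effective throat (given) t_e = 0.25 in.
A_we = 0.25 × 7 = 1.75 in².
F_nw = 0.6 F_EXX = 54 ksi.
R_n/Ω = (54 × 1.75) / 2.0 = 47.25 kips.

R_n/Ω ≈ 47.2 kips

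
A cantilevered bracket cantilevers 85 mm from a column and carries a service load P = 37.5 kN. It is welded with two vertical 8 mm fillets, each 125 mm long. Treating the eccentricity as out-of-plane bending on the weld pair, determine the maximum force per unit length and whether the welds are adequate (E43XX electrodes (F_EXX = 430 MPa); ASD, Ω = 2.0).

L_w = 2 × 125 = 250 mm; section modulus (unit throat) S = 2 × L²/6 = 5208 mm².
Direct shear f_v = P/L_w = 37.5×10³/250 = 150 N/mm.
Moment M = P × e = 37.5×10³ × 85 = 3187500 N·mm; bending f_b = M/S = 612 N/mm.
f_max = √(f_v² + f_b²) = √(150² + 612²) = 630.1 N/mm.
r_n/Ω = (1/2.0) × 0.6 × 430 × (0.707 × 8) = 729.6 N/mm → adequate.

f_max ≈ 630 N/mm; adequate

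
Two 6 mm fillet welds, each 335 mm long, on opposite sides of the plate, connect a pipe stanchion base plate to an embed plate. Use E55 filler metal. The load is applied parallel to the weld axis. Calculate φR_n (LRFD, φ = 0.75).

φR_n ≈ 703 kN

E55XX → F_EXX = 550 MPa.
Effective throat t_e = 0.707 × 6 = 4.242 mm.
Total length L = 670 mm; A_we = 4.242 × 670 = 2842 mm².
F_nw = 0.6 F_EXX = 0.6 × 550 = 330 MPa.
φR_n = 0.75 × 330 × 2842 × 10⁻³ = 703.4 kN.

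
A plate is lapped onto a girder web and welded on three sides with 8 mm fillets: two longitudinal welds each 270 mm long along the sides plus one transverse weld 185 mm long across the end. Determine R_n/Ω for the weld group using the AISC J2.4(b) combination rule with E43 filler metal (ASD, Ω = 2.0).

R_n/Ω ≈ 537 kN

E43XX → F_EXX = 430 MPa.
t_e = 0.707 × 8 = 5.656 mm.
R_nwl = 0.6 × 430 × 5.656 × 540 × 10⁻³ = 788 kN (longitudinal, 2 welds).
R_nwt = 0.6 × 430 × 5.656 × 185 × 10⁻³ = 270 kN (transverse, base value).
(i) R_nwl + R_nwt = 1058 kN; (ii) 0.85 R_nwl + 1.5 R_nwt = 1075 kN.
R_n = max = 1075 kN [governs: (ii)]; R_n/Ω = 537.4 kN.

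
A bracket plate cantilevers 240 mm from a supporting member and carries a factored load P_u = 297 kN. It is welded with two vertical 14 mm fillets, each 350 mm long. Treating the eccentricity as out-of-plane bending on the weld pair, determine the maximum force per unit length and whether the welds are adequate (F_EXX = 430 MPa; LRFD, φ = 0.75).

L_w = 2 × 350 = 700 mm; section modulus (unit throat) S = 2 × L²/6 = 40830 mm².
Direct shear f_v = P/L_w = 297×10³/700 = 424.3 N/mm.
Moment M = P × e = 297×10³ × 240 = 71280000 N·mm; bending f_b = M/S = 1746 N/mm.
f_max = √(f_v² + f_b²) = √(424.3² + 1746²) = 1796 N/mm.
φr_n = 0.75 × 0.6 × 430 × (0.707 × 14) = 1915 N/mm → adequate.

f_max ≈ 1800 N/mm; adequate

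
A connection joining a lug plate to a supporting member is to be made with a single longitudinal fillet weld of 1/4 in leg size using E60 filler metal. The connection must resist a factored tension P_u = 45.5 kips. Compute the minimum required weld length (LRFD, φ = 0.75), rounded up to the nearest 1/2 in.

E60XX → F_EXX = 60 ksi.
Throat t_e = 0.707 × 0.25 = 0.1767 in.
φr_n = 0.75 × 0.6 × 60 × 0.1767 = 4.772 kips/in.
L_req = P_u / φr_n = 45.5 / 4.772 = 9.534 in total.
Round up → use L = 10 in.

L = 10 in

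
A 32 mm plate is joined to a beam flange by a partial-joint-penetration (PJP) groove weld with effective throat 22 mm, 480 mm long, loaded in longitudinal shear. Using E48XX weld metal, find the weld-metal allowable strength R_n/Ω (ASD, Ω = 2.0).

E48XX → F_EXX = 480 MPa.
Effective throat (given) t_e = 22 mm.
A_we = 22 × 480 = 10560 mm².
F_nw = 0.6 F_EXX = 288 MPa.
R_n/Ω = (288 × 10560) / 2.0 × 10⁻³ = 1521 kN.

R_n/Ω ≈ 1520 kN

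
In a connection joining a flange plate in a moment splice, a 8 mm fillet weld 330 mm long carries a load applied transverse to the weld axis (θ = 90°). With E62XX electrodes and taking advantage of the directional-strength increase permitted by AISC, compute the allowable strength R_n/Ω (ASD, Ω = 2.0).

R_n/Ω ≈ 521 kN

E62XX → F_EXX = 620 MPa.
t_e = 0.707 × 8 = 5.656 mm; A_we = 5.656 × 330 = 1866 mm².
Directional factor: 1.0 + 0.5 sin^1.5(90°) = 1.5.
F_nw = 0.6 × 620 × 1.5 = 558 MPa.
R_n/Ω = (558 × 1866) / 2.0 × 10⁻³ = 520.7 kN.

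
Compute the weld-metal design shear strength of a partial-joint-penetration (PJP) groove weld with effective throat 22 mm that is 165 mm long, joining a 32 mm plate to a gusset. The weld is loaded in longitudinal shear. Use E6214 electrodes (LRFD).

E62XX → F_EXX = 620 MPa.
Effective throat (given) t_e = 22 mm.
A_we = 22 × 165 = 3630 mm².
F_nw = 0.6 F_EXX = 372 MPa.
φR_n = 0.75 × 372 × 3630 × 10⁻³ = 1013 kN.

φR_n ≈ 1010 kN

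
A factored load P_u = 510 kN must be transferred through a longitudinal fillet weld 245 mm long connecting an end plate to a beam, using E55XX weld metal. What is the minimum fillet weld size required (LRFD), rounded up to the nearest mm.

E55XX → F_EXX = 550 MPa.
Total weld length L = 245 mm.
Required throat t_e = P_u / (φ × 0.6 F_EXX × L) = 510 / (0.75 × 0.6 × 550 × 245 × 10⁻³) = 8.411 mm.
Required leg w = t_e / 0.707 = 11.9 mm → use 12 mm.

w = 12 mm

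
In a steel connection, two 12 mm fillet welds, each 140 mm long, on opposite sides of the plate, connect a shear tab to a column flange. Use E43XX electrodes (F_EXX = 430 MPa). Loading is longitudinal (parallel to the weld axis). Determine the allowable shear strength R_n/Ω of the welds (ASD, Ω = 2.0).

Effective throat t_e = 0.707 × 12 = 8.484 mm.
Total length L = 280 mm; A_we = 8.484 × 280 = 2376 mm².
F_nw = 0.6 F_EXX = 0.6 × 430 = 258 MPa.
R_n = 258 × 2376 × 10⁻³ = 612.9 kN; R_n/Ω = 612.9/2.0 = 306.4 kN.

R_n/Ω ≈ 306 kN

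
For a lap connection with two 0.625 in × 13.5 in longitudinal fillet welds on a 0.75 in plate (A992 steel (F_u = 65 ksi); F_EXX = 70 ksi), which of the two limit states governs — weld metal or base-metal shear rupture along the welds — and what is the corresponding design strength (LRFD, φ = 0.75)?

φR_n ≈ 376 kips (weld metal governs)

t_e = 0.707 × 0.625 = 0.4419 in; L = 27 in.
Weld metal: φR_n = 0.75 × 0.6 × 70 × 0.4419 × 27 = 375.8 kips.
Base metal (shear rupture): φR_n = 0.75 × 0.6 × 65 × 0.75 × 27 = 592.3 kips.
Governing: weld metal.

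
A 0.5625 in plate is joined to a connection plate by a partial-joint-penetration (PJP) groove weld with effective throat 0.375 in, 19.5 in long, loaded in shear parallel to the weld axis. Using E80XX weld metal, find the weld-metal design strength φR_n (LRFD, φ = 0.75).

E80XX → F_EXX = 80 ksi.
Effective throat (given) t_e = 0.375 in.
A_we = 0.375 × 19.5 = 7.312 in².
F_nw = 0.6 F_EXX = 48 ksi.
φR_n = 0.75 × 48 × 7.312 = 263.2 kips.

φR_n ≈ 263 kips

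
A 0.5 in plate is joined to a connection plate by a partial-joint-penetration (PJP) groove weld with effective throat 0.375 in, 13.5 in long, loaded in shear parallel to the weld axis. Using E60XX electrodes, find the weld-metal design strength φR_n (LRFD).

E60XX → F_EXX = 60 ksi.
Effective throat (given) t_e = 0.375 in.
A_we = 0.375 × 13.5 = 5.062 in².
F_nw = 0.6 F_EXX = 36 ksi.
φR_n = 0.75 × 36 × 5.062 = 136.7 kips.

φR_n ≈ 137 kips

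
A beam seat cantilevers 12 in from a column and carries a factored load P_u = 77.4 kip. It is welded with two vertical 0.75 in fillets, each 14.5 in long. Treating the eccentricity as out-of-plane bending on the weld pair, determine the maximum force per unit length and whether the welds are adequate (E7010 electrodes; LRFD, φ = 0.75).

f_max ≈ 13.5 kip/in; adequate

E70XX → F_EXX = 70 ksi.
L_w = 2 × 14.5 = 29 in; section modulus (unit throat) S = 2 × L²/6 = 70.08 in².
Direct shear f_v = P/L_w = 77.4/29 = 2.669 kip/in.
Moment M = P × e = 77.4 × 12 = 928.8 kip·in; bending f_b = M/S = 13.25 kip/in.
f_max = √(f_v² + f_b²) = √(2.669² + 13.25²) = 13.52 kip/in.
φr_n = 0.75 × 0.6 × 70 × (0.707 × 0.75) = 16.7 kip/in → adequate.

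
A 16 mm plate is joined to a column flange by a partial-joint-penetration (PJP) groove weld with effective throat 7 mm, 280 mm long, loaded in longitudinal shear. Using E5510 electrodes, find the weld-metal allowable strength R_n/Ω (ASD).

E55XX → F_EXX = 550 MPa.
Effective throat (given) t_e = 7 mm.
A_we = 7 × 280 = 1960 mm².
F_nw = 0.6 F_EXX = 330 MPa.
R_n/Ω = (330 × 1960) / 2.0 × 10⁻³ = 323.4 kN.

R_n/Ω ≈ 323 kN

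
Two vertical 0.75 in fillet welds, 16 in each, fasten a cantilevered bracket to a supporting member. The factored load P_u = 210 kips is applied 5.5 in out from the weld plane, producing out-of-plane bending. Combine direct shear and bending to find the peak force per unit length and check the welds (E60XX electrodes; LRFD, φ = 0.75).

E60XX → F_EXX = 60 ksi.
L_w = 2 × 16 = 32 in; section modulus (unit throat) S = 2 × L²/6 = 85.33 in².
Direct shear f_v = P/L_w = 210/32 = 6.562 kip/in.
Moment M = P × e = 210 × 5.5 = 1155 kip·in; bending f_b = M/S = 13.54 kip/in.
f_max = √(f_v² + f_b²) = √(6.562² + 13.54²) = 15.04 kip/in.
φr_n = 0.75 × 0.6 × 60 × (0.707 × 0.75) = 14.32 kip/in → NOT adequate.

f_max ≈ 15 kip/in; NOT adequate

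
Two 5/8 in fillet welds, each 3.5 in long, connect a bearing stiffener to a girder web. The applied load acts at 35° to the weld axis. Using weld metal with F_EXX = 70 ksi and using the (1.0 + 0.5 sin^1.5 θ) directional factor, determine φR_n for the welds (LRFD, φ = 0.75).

t_e = 0.707 × 0.625 = 0.4419 in; A_we = 0.4419 × 7 = 3.093 in².
Directional factor: 1.0 + 0.5 sin^1.5(35°) = 1.217.
F_nw = 0.6 × 70 × 1.217 = 51.12 ksi.
φR_n = 0.75 × 51.12 × 3.093 = 118.6 kip.

φR_n ≈ 119 kip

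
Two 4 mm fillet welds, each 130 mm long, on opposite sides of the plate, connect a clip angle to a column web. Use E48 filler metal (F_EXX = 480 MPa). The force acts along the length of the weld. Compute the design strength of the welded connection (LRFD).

φR_n ≈ 159 kN

Effective throat t_e = 0.707 × 4 = 2.828 mm.
Total length L = 260 mm; A_we = 2.828 × 260 = 735.3 mm².
F_nw = 0.6 F_EXX = 0.6 × 480 = 288 MPa.
φR_n = 0.75 × 288 × 735.3 × 10⁻³ = 158.8 kN.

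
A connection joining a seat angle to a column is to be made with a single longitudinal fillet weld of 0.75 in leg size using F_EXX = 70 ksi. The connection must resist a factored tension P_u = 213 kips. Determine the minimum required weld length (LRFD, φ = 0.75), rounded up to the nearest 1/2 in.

L = 13 in

Throat t_e = 0.707 × 0.75 = 0.5302 in.
φr_n = 0.75 × 0.6 × 70 × 0.5302 = 16.7 kips/in.
L_req = P_u / φr_n = 213 / 16.7 = 12.75 in total.
Round up → use L = 13 in.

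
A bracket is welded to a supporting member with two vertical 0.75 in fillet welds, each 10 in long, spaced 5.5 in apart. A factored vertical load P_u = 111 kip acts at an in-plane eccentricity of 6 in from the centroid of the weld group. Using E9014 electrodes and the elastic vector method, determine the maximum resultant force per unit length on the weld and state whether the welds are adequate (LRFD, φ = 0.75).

f_max ≈ 15.4 kip/in; adequate

E90XX → F_EXX = 90 ksi.
Total weld length L_w = 20 in. Treat welds as unit-width lines.
Polar moment about centroid: J = 2[d³/12 + d(b/2)²] = 2[10³/12 + 10×2.75²] = 317.9 in³.
Direct shear f_v = P/L_w = 111 / 20 = 5.55 kip/in (vertical).
Torsion M = P·e = 111 × 6 = 666 kip·in.
Critical point at (x, y) = (2.75, 5) from centroid. f_tx = M·y/J = 10.47 kip/in; f_ty = M·x/J = 5.761 kip/in.
Resultant f_max = √[f_tx² + (f_v + f_ty)²] = √[10.47² + (5.55 + 5.761)²] = 15.42 kip/in.
Capacity per unit length: φr_n = 0.75 × 0.6 × 90 × (0.707 × 0.75) = 21.48 kip/in.
15.42 ≤ 21.48 → adequate.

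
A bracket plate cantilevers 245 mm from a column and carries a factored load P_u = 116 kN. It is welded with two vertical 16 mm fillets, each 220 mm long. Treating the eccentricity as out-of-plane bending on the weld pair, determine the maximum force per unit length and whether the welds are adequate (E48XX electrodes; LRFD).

f_max ≈ 1780 N/mm; adequate

E48XX → F_EXX = 480 MPa.
L_w = 2 × 220 = 440 mm; section modulus (unit throat) S = 2 × L²/6 = 16130 mm².
Direct shear f_v = P/L_w = 116×10³/440 = 263.6 N/mm.
Moment M = P × e = 116×10³ × 245 = 28420000 N·mm; bending f_b = M/S = 1762 N/mm.
f_max = √(f_v² + f_b²) = √(263.6² + 1762²) = 1781 N/mm.
φr_n = 0.75 × 0.6 × 480 × (0.707 × 16) = 2443 N/mm → adequate.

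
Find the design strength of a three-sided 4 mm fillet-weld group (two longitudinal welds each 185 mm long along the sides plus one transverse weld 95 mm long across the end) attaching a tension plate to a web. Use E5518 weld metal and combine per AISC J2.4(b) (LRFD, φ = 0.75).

E55XX → F_EXX = 550 MPa.
t_e = 0.707 × 4 = 2.828 mm.
R_nwl = 0.6 × 550 × 2.828 × 370 × 10⁻³ = 345.3 kN (longitudinal, 2 welds).
R_nwt = 0.6 × 550 × 2.828 × 95 × 10⁻³ = 88.66 kN (transverse, base value).
(i) R_nwl + R_nwt = 434 kN; (ii) 0.85 R_nwl + 1.5 R_nwt = 426.5 kN.
R_n = max = 434 kN [governs: (i)]; φR_n = 325.5 kN.

φR_n ≈ 325 kN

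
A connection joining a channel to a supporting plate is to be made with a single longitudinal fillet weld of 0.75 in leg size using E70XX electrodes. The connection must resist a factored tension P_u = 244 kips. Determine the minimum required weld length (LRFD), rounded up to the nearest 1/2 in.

E70XX → F_EXX = 70 ksi.
Throat t_e = 0.707 × 0.75 = 0.5302 in.
φr_n = 0.75 × 0.6 × 70 × 0.5302 = 16.7 kips/in.
L_req = P_u / φr_n = 244 / 16.7 = 14.61 in total.
Round up → use L = 15 in.

L = 15 in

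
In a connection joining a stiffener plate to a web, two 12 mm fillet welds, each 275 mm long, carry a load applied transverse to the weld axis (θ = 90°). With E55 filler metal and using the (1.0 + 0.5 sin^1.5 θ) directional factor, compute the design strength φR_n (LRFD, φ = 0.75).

E55XX → F_EXX = 550 MPa.
t_e = 0.707 × 12 = 8.484 mm; A_we = 8.484 × 550 = 4666 mm².
Directional factor: 1.0 + 0.5 sin^1.5(90°) = 1.5.
F_nw = 0.6 × 550 × 1.5 = 495 MPa.
φR_n = 0.75 × 495 × 4666 × 10⁻³ = 1732 kN.

φR_n ≈ 1730 kN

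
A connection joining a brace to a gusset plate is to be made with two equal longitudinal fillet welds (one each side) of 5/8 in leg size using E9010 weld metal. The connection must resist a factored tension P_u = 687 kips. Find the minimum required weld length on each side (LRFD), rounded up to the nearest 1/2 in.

E90XX → F_EXX = 90 ksi.
Throat t_e = 0.707 × 0.625 = 0.4419 in.
φr_n = 0.75 × 0.6 × 90 × 0.4419 = 17.9 kips/in.
L_req = P_u / φr_n = 687 / 17.9 = 38.39 in total.
Per side: 38.39 / 2 = 19.19 in.
Round up → use L = 19.5 in on each side.

L = 19.5 in on each side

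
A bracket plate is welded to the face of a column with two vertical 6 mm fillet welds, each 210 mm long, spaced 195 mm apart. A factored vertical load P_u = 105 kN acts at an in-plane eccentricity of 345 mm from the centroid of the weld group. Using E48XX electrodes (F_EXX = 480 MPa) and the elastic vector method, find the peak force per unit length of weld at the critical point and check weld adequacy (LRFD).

f_max ≈ 1120 N/mm; NOT adequate

Total weld length L_w = 420 mm. Treat welds as unit-width lines.
Polar moment about centroid: J = 2[d³/12 + d(b/2)²] = 2[210³/12 + 210×97.5²] = 5536000 mm³.
Direct shear f_v = P/L_w = 105×10³ / 420 = 250 N/mm (vertical).
Torsion M = P·e = 105×10³ × 345 = 36225000 N·mm.
Critical point at (x, y) = (97.5, 105) from centroid. f_tx = M·y/J = 687.1 N/mm; f_ty = M·x/J = 638 N/mm.
Resultant f_max = √[f_tx² + (f_v + f_ty)²] = √[687.1² + (250 + 638)²] = 1123 N/mm.
Capacity per unit length: φr_n = 0.75 × 0.6 × 480 × (0.707 × 6) = 916.3 N/mm.
1123 > 916.3 → NOT adequate.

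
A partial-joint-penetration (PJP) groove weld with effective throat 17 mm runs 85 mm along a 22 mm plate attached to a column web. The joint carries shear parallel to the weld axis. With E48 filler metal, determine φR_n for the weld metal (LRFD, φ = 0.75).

φR_n ≈ 312 kN

E48XX → F_EXX = 480 MPa.
Effective throat (given) t_e = 17 mm.
A_we = 17 × 85 = 1445 mm².
F_nw = 0.6 F_EXX = 288 MPa.
φR_n = 0.75 × 288 × 1445 × 10⁻³ = 312.1 kN.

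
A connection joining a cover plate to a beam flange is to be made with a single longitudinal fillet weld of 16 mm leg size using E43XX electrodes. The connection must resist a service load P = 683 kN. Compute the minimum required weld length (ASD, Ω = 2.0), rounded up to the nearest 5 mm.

E43XX → F_EXX = 430 MPa.
Throat t_e = 0.707 × 16 = 11.31 mm.
r_n/Ω = (0.6 × 430 × 11.31) / 2.0 = 1459 N/mm = 1.459 kN/mm.
L_req = P / (r_n/Ω) = 683 / 1.459 = 468 mm total.
Round up → use L = 470 mm.

L = 470 mm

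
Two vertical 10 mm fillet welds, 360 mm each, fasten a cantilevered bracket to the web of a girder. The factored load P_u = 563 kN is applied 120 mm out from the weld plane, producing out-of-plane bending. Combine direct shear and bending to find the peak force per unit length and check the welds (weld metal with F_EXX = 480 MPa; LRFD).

L_w = 2 × 360 = 720 mm; section modulus (unit throat) S = 2 × L²/6 = 43200 mm².
Direct shear f_v = P/L_w = 563×10³/720 = 781.9 N/mm.
Moment M = P × e = 563×10³ × 120 = 67560000 N·mm; bending f_b = M/S = 1564 N/mm.
f_max = √(f_v² + f_b²) = √(781.9² + 1564²) = 1748 N/mm.
φr_n = 0.75 × 0.6 × 480 × (0.707 × 10) = 1527 N/mm → NOT adequate.

f_max ≈ 1750 N/mm; NOT adequate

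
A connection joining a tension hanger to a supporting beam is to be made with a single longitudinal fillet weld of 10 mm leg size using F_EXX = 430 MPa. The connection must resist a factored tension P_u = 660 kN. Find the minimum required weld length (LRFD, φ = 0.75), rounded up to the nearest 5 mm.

Throat t_e = 0.707 × 10 = 7.07 mm.
φr_n = 0.75 × 0.6 × 430 × 7.07 × 10⁻³ = 1.368 kN/mm.
L_req = P_u / φr_n = 660 / 1.368 = 482.4 mm total.
Round up → use L = 485 mm.

L = 485 mm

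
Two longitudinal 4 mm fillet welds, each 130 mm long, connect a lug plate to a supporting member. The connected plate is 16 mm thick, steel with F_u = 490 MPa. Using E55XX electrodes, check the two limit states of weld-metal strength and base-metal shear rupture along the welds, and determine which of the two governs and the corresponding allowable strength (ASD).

R_n/Ω ≈ 121 kN (weld metal governs)

E55XX → F_EXX = 550 MPa.
t_e = 0.707 × 4 = 2.828 mm; L = 260 mm.
Weld metal: R_n/Ω = (1/2.0) × 0.6 × 550 × 2.828 × 260 × 10⁻³ = 121.3 kN.
Base metal (shear rupture): R_n/Ω = (1/2.0) × 0.6 × 490 × 16 × 260 × 10⁻³ = 611.5 kN.
Governing: weld metal.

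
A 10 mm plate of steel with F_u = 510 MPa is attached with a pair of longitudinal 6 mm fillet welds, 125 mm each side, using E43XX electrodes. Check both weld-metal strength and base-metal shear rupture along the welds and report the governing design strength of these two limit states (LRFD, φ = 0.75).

E43XX → F_EXX = 430 MPa.
t_e = 0.707 × 6 = 4.242 mm; L = 250 mm.
Weld metal: φR_n = 0.75 × 0.6 × 430 × 4.242 × 250 × 10⁻³ = 205.2 kN.
Base metal (shear rupture): φR_n = 0.75 × 0.6 × 510 × 10 × 250 × 10⁻³ = 573.8 kN.
Governing: weld metal.

φR_n ≈ 205 kN (weld metal governs)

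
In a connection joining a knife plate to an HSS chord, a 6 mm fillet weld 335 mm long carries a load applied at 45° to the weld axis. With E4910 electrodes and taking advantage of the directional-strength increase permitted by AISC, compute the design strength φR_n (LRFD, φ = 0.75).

φR_n ≈ 407 kN

E49XX → F_EXX = 490 MPa.
t_e = 0.707 × 6 = 4.242 mm; A_we = 4.242 × 335 = 1421 mm².
Directional factor: 1.0 + 0.5 sin^1.5(45°) = 1.297.
F_nw = 0.6 × 490 × 1.297 = 381.4 MPa.
φR_n = 0.75 × 381.4 × 1421 × 10⁻³ = 406.5 kN.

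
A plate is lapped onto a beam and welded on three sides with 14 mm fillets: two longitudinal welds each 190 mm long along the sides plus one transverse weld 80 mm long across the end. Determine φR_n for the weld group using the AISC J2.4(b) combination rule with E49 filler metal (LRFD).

φR_n ≈ 1000 kN

E49XX → F_EXX = 490 MPa.
t_e = 0.707 × 14 = 9.898 mm.
R_nwl = 0.6 × 490 × 9.898 × 380 × 10⁻³ = 1106 kN (longitudinal, 2 welds).
R_nwt = 0.6 × 490 × 9.898 × 80 × 10⁻³ = 232.8 kN (transverse, base value).
(i) R_nwl + R_nwt = 1339 kN; (ii) 0.85 R_nwl + 1.5 R_nwt = 1289 kN.
R_n = max = 1339 kN [governs: (i)]; φR_n = 1004 kN.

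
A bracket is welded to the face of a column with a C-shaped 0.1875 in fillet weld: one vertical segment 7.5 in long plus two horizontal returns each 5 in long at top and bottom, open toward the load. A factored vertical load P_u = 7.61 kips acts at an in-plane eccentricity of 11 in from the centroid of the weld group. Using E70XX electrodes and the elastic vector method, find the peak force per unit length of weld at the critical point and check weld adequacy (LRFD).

E70XX → F_EXX = 70 ksi.
Total weld length L_w = 17.5 in. Treat welds as unit-width lines.
Centroid: x̄ = 2×5×2.5 / 17.5 = 1.429 in from the vertical weld.
Polar moment about centroid: J = I_x + I_y = [7.5³/12 + 2×5×3.75²] + [7.5×1.429² + 2(5³/12 + 5×1.071²)] = 223.4 in³.
Direct shear f_v = P/L_w = 7.61 / 17.5 = 0.4349 kip/in (vertical).
Torsion M = P·e = 7.61 × 11 = 83.71 kip·in.
Critical point at (x, y) = (3.571, 3.75) from centroid. f_tx = M·y/J = 1.405 kip/in; f_ty = M·x/J = 1.338 kip/in.
Resultant f_max = √[f_tx² + (f_v + f_ty)²] = √[1.405² + (0.4349 + 1.338)²] = 2.262 kip/in.
Capacity per unit length: φr_n = 0.75 × 0.6 × 70 × (0.707 × 0.1875) = 4.176 kip/in.
2.262 ≤ 4.176 → adequate.

f_max ≈ 2.26 kip/in; adequate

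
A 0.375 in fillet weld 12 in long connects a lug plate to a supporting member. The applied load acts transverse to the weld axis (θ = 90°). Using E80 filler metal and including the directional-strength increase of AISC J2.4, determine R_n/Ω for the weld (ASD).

E80XX → F_EXX = 80 ksi.
t_e = 0.707 × 0.375 = 0.2651 in; A_we = 0.2651 × 12 = 3.181 in².
Directional factor: 1.0 + 0.5 sin^1.5(90°) = 1.5.
F_nw = 0.6 × 80 × 1.5 = 72 ksi.
R_n/Ω = (72 × 3.181) / 2.0 = 114.5 kips.

R_n/Ω ≈ 115 kips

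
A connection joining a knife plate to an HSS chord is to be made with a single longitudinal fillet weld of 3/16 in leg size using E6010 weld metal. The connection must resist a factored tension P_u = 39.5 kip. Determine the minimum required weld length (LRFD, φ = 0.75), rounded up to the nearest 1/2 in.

E60XX → F_EXX = 60 ksi.
Throat t_e = 0.707 × 0.1875 = 0.1326 in.
φr_n = 0.75 × 0.6 × 60 × 0.1326 = 3.579 kip/in.
L_req = P_u / φr_n = 39.5 / 3.579 = 11.04 in total.
Round up → use L = 11.5 in.

L = 11.5 in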